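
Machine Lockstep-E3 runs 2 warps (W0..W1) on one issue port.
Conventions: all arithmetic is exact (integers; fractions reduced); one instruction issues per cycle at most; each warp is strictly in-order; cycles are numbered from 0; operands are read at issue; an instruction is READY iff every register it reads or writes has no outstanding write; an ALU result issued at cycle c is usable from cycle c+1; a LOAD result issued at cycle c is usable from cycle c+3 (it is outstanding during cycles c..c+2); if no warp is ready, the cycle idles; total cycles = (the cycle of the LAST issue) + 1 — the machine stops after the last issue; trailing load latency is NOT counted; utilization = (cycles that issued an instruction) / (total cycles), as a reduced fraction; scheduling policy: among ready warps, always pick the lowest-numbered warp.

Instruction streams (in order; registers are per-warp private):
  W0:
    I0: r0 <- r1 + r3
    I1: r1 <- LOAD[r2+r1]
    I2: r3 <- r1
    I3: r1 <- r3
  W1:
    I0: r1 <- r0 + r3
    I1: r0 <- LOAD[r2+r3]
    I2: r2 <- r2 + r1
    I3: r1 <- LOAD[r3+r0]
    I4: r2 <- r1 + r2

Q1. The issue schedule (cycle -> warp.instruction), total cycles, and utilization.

cycle 0: W0.I0
cycle 1: W0.I1
cycle 2: W1.I0
cycle 3: W1.I1
cycle 4: W0.I2
cycle 5: W0.I3
cycle 6: W1.I2
cycle 7: W1.I3
cycle 8: idle
cycle 9: idle
cycle 10: W1.I4

Answer: 11 cycles, utilization 9/11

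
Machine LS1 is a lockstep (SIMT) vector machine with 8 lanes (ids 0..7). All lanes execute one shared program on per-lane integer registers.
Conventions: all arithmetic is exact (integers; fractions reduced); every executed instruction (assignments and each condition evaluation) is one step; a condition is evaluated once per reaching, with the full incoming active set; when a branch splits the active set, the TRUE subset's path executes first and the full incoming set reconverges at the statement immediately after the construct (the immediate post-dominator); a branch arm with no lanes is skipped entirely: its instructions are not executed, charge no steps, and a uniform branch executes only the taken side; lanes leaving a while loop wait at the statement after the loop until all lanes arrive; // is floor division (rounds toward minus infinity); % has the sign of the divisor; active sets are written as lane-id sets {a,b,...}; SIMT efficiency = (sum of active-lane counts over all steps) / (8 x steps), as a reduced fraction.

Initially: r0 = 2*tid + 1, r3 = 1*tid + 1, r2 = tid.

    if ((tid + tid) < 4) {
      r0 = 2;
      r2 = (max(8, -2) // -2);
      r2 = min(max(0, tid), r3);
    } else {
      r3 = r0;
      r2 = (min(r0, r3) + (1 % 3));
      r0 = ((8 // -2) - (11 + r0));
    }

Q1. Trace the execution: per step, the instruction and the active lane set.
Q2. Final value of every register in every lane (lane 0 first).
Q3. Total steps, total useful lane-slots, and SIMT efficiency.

step 0: eval ((tid + tid) < 4)       {0,1,2,3,4,5,6,7}
step 1: r0 <- 2                      {0,1}
step 2: r2 <- (max(8, -2) // -2)     {0,1}
step 3: r2 <- min(max(0, tid), r3)   {0,1}
step 4: r3 <- r0                     {2,3,4,5,6,7}
step 5: r2 <- (min(r0, r3) + (1 % 3)) {2,3,4,5,6,7}
step 6: r0 <- ((8 // -2) - (11 + r0)) {2,3,4,5,6,7}

Answer: 7 steps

r0: 2,2,-20,-22,-24,-26,-28,-30
r3: 1,2,5,7,9,11,13,15
r2: 0,1,6,8,10,12,14,16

steps = 7; useful = 32; efficiency = 32/56 = 4/7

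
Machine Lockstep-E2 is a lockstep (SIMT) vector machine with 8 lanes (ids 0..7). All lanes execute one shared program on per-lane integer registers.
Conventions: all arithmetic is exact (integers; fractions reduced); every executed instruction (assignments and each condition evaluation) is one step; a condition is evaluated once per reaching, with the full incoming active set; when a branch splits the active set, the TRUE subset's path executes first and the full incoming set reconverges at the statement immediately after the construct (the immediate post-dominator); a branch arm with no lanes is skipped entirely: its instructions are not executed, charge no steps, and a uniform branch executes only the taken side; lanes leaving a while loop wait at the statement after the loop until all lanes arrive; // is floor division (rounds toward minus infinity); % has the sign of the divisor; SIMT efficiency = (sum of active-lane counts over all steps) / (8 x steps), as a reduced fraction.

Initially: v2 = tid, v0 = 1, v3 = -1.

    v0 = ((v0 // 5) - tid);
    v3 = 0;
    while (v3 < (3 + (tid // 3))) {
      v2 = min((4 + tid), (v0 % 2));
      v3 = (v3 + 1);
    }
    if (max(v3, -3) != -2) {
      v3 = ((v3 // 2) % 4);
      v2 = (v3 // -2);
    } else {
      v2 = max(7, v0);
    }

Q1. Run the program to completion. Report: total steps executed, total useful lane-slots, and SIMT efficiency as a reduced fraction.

Answer: 21 steps, 141 useful, 47/56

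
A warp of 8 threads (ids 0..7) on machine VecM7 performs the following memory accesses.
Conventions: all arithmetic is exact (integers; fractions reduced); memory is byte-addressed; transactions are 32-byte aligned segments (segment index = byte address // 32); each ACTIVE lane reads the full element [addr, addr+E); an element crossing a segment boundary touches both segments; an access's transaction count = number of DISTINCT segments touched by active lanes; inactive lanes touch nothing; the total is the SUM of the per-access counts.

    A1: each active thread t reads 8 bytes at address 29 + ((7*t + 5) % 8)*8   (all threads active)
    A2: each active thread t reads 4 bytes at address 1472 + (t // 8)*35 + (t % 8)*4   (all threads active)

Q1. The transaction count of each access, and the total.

A1: 3 transactions
A2: 1 transaction

Answer: 3,1; total 4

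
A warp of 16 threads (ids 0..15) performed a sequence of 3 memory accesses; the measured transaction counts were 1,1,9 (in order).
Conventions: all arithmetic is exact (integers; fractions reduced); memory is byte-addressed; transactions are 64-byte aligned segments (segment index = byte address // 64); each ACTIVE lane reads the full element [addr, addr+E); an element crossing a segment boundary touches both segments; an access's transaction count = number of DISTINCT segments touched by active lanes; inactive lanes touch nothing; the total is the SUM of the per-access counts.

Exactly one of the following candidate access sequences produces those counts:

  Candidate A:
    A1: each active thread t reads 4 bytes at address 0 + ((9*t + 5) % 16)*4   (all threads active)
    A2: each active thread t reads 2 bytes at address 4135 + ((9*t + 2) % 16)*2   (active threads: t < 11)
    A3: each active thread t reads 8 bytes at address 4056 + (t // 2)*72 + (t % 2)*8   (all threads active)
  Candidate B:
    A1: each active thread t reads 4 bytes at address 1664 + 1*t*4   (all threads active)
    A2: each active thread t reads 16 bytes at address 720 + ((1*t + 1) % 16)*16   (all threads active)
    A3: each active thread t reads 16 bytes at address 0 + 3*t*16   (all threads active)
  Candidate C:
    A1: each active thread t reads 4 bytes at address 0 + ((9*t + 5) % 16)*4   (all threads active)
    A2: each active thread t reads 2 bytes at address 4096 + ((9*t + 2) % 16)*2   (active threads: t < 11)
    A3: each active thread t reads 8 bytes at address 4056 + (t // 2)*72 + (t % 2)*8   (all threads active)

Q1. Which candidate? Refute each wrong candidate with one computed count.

A: A2 gives 2 transactions, not 1
B: A2 gives 5 transactions, not 1
C: all counts match (1,1,9)

Answer: C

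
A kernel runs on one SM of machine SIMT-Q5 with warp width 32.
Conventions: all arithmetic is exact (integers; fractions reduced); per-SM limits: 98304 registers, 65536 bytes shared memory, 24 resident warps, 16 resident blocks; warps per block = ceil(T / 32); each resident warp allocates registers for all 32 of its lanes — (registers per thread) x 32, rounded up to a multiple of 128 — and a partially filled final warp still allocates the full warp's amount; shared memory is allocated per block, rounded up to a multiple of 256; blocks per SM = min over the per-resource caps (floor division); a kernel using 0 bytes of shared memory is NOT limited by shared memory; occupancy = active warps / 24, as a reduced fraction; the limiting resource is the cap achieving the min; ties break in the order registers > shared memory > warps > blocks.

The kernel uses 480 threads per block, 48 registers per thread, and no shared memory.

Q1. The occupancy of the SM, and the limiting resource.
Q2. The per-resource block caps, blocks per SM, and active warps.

Answer: occupancy 5/8, limited by warps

registers: 4 blocks
shared memory: no limit (kernel uses none)
warps: 1 block
blocks: 16 blocks

Answer: 1 block, 15 active warps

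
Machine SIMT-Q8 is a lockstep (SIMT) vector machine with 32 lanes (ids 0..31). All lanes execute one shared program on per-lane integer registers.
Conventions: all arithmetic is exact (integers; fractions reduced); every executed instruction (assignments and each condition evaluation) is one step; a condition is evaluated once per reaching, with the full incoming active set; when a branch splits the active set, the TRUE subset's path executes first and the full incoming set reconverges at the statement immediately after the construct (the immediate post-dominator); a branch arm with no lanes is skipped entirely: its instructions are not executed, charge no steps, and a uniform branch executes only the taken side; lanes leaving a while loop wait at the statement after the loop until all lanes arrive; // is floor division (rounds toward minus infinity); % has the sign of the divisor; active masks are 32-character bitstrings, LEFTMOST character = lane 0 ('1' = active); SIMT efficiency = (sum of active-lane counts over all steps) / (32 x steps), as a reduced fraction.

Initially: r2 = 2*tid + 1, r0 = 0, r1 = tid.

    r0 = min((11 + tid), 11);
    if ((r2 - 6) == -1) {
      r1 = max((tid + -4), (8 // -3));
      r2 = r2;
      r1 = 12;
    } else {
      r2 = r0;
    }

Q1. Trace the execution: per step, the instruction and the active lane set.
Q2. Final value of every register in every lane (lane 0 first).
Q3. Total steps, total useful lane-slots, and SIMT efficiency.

step 0: r0 <- min((11 + tid), 11)    11111111111111111111111111111111
step 1: eval ((r2 - 6) == -1)        11111111111111111111111111111111
step 2: r1 <- max((tid + -4), (8 // -3)) 00100000000000000000000000000000
step 3: r2 <- r2                     00100000000000000000000000000000
step 4: r1 <- 12                     00100000000000000000000000000000
step 5: r2 <- r0                     11011111111111111111111111111111

Answer: 6 steps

r2: 11,11,5,11,11,11,11,11,11,11,11,11,11,11,11,11,11,11,11,11,11,11,11,11,11,11,11,11,11,11,11,11
r0: 11,11,11,11,11,11,11,11,11,11,11,11,11,11,11,11,11,11,11,11,11,11,11,11,11,11,11,11,11,11,11,11
r1: 0,1,12,3,4,5,6,7,8,9,10,11,12,13,14,15,16,17,18,19,20,21,22,23,24,25,26,27,28,29,30,31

steps = 6; useful = 98; efficiency = 98/192 = 49/96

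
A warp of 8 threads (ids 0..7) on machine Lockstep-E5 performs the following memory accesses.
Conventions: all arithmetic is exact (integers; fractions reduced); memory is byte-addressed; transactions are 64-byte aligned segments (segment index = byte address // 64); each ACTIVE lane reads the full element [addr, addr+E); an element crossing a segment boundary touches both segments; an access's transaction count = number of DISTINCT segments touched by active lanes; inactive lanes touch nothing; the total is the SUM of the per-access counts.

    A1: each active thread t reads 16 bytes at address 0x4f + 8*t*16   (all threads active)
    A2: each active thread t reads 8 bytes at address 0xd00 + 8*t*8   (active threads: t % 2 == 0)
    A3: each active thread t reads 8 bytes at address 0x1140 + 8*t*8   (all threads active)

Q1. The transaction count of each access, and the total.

A1: 8 transactions
A2: 4 transactions
A3: 8 transactions

Answer: 8,4,8; total 20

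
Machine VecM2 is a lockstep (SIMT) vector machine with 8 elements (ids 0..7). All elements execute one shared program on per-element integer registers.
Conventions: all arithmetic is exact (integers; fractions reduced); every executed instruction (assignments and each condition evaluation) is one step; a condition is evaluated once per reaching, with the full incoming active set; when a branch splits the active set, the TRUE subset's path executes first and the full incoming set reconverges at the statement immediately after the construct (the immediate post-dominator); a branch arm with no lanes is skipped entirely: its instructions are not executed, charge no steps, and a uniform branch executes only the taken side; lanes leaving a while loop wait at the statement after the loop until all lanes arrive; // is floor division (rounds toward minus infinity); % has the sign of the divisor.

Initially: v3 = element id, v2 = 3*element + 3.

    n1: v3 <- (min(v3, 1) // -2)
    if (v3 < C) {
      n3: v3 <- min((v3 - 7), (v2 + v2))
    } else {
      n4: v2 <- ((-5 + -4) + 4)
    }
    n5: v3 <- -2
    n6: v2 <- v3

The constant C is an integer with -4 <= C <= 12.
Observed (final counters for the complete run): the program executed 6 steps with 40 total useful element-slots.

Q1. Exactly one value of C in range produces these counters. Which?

Answer: C = 0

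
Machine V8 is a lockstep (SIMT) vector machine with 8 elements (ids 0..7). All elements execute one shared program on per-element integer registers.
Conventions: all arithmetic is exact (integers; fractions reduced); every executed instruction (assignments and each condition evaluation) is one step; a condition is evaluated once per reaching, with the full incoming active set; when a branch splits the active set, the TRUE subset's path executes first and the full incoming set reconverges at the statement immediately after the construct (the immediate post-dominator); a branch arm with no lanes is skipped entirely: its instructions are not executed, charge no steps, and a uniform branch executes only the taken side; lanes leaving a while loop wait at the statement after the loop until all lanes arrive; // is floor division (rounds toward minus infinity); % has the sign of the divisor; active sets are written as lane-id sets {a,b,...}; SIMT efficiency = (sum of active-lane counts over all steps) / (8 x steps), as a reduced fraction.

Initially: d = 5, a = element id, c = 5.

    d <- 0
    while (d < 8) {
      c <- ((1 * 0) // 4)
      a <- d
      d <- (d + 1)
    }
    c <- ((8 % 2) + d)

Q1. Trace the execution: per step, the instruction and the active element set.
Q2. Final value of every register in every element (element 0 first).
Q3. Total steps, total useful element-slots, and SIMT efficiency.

step 0: d <- 0                       {0,1,2,3,4,5,6,7}
step 1: eval (d < 8)                 {0,1,2,3,4,5,6,7}
step 2: c <- ((1 * 0) // 4)          {0,1,2,3,4,5,6,7}
step 3: a <- d                       {0,1,2,3,4,5,6,7}
step 4: d <- (d + 1)                 {0,1,2,3,4,5,6,7}
step 5: eval (d < 8)                 {0,1,2,3,4,5,6,7}
step 6: c <- ((1 * 0) // 4)          {0,1,2,3,4,5,6,7}
step 7: a <- d                       {0,1,2,3,4,5,6,7}
step 8: d <- (d + 1)                 {0,1,2,3,4,5,6,7}
step 9: eval (d < 8)                 {0,1,2,3,4,5,6,7}
step 10: c <- ((1 * 0) // 4)          {0,1,2,3,4,5,6,7}
step 11: a <- d                       {0,1,2,3,4,5,6,7}
step 12: d <- (d + 1)                 {0,1,2,3,4,5,6,7}
step 13: eval (d < 8)                 {0,1,2,3,4,5,6,7}
step 14: c <- ((1 * 0) // 4)          {0,1,2,3,4,5,6,7}
step 15: a <- d                       {0,1,2,3,4,5,6,7}
step 16: d <- (d + 1)                 {0,1,2,3,4,5,6,7}
step 17: eval (d < 8)                 {0,1,2,3,4,5,6,7}
step 18: c <- ((1 * 0) // 4)          {0,1,2,3,4,5,6,7}
step 19: a <- d                       {0,1,2,3,4,5,6,7}
step 20: d <- (d + 1)                 {0,1,2,3,4,5,6,7}
step 21: eval (d < 8)                 {0,1,2,3,4,5,6,7}
step 22: c <- ((1 * 0) // 4)          {0,1,2,3,4,5,6,7}
step 23: a <- d                       {0,1,2,3,4,5,6,7}
step 24: d <- (d + 1)                 {0,1,2,3,4,5,6,7}
step 25: eval (d < 8)                 {0,1,2,3,4,5,6,7}
step 26: c <- ((1 * 0) // 4)          {0,1,2,3,4,5,6,7}
step 27: a <- d                       {0,1,2,3,4,5,6,7}
step 28: d <- (d + 1)                 {0,1,2,3,4,5,6,7}
step 29: eval (d < 8)                 {0,1,2,3,4,5,6,7}
step 30: c <- ((1 * 0) // 4)          {0,1,2,3,4,5,6,7}
step 31: a <- d                       {0,1,2,3,4,5,6,7}
step 32: d <- (d + 1)                 {0,1,2,3,4,5,6,7}
step 33: eval (d < 8)                 {0,1,2,3,4,5,6,7}
step 34: c <- ((8 % 2) + d)           {0,1,2,3,4,5,6,7}

Answer: 35 steps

d: 8,8,8,8,8,8,8,8
a: 7,7,7,7,7,7,7,7
c: 8,8,8,8,8,8,8,8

steps = 35; useful = 280; efficiency = 280/280 = 1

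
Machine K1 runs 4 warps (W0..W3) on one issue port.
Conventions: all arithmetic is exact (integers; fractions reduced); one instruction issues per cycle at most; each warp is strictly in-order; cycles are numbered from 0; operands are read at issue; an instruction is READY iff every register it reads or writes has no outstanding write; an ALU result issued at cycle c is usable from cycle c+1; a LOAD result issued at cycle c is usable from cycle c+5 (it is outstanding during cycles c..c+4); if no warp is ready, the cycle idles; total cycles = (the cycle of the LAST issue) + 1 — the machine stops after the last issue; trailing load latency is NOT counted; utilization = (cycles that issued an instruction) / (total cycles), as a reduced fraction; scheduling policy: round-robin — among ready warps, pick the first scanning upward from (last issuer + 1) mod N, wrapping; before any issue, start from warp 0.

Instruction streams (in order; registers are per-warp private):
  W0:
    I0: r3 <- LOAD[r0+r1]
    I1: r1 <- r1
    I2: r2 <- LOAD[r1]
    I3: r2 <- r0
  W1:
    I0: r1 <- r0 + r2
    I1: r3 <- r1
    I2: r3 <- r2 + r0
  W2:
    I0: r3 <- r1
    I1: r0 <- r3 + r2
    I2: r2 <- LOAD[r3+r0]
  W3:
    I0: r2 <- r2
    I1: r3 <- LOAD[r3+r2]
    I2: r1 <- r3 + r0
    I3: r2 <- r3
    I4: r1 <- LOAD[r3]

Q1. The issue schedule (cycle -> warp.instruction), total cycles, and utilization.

cycle 0: W0.I0
cycle 1: W1.I0
cycle 2: W2.I0
cycle 3: W3.I0
cycle 4: W0.I1
cycle 5: W1.I1
cycle 6: W2.I1
cycle 7: W3.I1
cycle 8: W0.I2
cycle 9: W1.I2
cycle 10: W2.I2
cycle 11: idle
cycle 12: W3.I2
cycle 13: W0.I3
cycle 14: W3.I3
cycle 15: W3.I4

Answer: 16 cycles, utilization 15/16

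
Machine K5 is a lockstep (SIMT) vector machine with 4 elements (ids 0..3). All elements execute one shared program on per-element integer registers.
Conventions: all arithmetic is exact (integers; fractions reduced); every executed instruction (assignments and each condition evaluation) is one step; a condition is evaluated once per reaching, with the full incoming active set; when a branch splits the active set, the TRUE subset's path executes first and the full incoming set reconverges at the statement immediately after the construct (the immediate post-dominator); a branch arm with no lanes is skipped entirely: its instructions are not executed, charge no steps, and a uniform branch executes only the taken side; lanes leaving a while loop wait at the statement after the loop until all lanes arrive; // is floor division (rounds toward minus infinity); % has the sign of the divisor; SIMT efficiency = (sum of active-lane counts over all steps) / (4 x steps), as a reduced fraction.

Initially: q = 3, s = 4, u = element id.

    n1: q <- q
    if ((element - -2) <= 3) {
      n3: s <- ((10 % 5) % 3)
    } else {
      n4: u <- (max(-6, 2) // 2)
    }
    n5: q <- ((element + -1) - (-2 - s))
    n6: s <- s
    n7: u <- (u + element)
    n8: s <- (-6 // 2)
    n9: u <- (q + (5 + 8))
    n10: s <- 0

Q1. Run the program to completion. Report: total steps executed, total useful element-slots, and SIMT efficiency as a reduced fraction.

Answer: 10 steps, 36 useful, 9/10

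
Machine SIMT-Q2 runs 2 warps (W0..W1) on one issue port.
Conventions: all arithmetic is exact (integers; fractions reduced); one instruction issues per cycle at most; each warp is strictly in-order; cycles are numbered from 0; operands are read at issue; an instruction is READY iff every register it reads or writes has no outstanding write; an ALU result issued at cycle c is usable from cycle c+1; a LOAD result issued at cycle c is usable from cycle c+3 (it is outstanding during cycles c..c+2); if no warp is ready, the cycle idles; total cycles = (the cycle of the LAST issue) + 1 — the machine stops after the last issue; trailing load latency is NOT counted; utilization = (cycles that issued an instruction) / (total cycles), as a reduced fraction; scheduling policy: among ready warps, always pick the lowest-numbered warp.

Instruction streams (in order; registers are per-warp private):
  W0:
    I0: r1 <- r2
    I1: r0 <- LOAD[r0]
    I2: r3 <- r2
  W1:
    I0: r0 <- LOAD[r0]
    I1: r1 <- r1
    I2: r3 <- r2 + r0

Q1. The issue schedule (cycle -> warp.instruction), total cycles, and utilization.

cycle 0: W0.I0
cycle 1: W0.I1
cycle 2: W0.I2
cycle 3: W1.I0
cycle 4: W1.I1
cycle 5: idle
cycle 6: W1.I2

Answer: 7 cycles, utilization 6/7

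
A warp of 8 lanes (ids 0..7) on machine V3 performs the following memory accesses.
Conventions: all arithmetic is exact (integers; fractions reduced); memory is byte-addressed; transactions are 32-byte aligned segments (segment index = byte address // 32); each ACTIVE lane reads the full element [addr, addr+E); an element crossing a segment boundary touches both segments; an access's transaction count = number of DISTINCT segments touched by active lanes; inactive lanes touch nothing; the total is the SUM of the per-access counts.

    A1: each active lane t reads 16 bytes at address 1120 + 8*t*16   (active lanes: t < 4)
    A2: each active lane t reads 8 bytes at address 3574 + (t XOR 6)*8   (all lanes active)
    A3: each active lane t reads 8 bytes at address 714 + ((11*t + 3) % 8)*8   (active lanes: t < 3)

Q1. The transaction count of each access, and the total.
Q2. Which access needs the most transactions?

A1: 4 transactions
A2: 3 transactions
A3: 3 transactions

Answer: 4,3,3; total 10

Answer: A1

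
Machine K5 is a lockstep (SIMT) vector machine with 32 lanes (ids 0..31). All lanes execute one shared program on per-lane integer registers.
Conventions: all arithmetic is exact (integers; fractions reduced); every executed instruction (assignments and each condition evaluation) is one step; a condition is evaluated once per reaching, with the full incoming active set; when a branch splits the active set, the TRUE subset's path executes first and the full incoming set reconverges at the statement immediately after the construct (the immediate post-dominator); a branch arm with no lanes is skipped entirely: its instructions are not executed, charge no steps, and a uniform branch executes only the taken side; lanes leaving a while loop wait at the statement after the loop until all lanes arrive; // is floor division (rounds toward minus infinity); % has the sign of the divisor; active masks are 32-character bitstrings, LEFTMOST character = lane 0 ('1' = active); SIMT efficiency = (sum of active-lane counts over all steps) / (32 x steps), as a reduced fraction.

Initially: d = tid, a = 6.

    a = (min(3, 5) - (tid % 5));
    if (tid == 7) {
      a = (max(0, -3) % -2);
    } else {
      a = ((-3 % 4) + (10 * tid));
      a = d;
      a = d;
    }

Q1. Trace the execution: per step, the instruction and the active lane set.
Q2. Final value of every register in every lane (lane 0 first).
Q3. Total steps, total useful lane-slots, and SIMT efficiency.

step 0: a <- (min(3, 5) - (tid % 5)) 11111111111111111111111111111111
step 1: eval (tid == 7)              11111111111111111111111111111111
step 2: a <- (max(0, -3) % -2)       00000001000000000000000000000000
step 3: a <- ((-3 % 4) + (10 * tid)) 11111110111111111111111111111111
step 4: a <- d                       11111110111111111111111111111111
step 5: a <- d                       11111110111111111111111111111111

Answer: 6 steps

d: 0,1,2,3,4,5,6,7,8,9,10,11,12,13,14,15,16,17,18,19,20,21,22,23,24,25,26,27,28,29,30,31
a: 0,1,2,3,4,5,6,0,8,9,10,11,12,13,14,15,16,17,18,19,20,21,22,23,24,25,26,27,28,29,30,31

steps = 6; useful = 158; efficiency = 158/192 = 79/96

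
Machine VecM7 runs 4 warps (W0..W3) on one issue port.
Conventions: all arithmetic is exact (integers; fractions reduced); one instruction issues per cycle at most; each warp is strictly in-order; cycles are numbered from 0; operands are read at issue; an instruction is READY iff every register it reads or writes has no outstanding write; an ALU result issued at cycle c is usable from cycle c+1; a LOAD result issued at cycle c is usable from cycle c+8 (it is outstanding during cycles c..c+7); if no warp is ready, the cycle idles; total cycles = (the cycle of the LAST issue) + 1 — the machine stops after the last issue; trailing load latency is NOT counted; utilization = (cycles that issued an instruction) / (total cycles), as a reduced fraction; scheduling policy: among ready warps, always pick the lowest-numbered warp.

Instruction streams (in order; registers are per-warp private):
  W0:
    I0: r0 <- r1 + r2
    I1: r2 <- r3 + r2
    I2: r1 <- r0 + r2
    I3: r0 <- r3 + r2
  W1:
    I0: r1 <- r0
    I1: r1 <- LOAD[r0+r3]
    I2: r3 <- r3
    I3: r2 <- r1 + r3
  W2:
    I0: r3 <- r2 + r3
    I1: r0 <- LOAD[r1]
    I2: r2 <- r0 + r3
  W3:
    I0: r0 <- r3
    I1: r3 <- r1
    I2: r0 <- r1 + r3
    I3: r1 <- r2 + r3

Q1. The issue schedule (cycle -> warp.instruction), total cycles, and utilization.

cycle 0: W0.I0
cycle 1: W0.I1
cycle 2: W0.I2
cycle 3: W0.I3
cycle 4: W1.I0
cycle 5: W1.I1
cycle 6: W1.I2
cycle 7: W2.I0
cycle 8: W2.I1
cycle 9: W3.I0
cycle 10: W3.I1
cycle 11: W3.I2
cycle 12: W3.I3
cycle 13: W1.I3
cycle 14: idle
cycle 15: idle
cycle 16: W2.I2

Answer: 17 cycles, utilization 15/17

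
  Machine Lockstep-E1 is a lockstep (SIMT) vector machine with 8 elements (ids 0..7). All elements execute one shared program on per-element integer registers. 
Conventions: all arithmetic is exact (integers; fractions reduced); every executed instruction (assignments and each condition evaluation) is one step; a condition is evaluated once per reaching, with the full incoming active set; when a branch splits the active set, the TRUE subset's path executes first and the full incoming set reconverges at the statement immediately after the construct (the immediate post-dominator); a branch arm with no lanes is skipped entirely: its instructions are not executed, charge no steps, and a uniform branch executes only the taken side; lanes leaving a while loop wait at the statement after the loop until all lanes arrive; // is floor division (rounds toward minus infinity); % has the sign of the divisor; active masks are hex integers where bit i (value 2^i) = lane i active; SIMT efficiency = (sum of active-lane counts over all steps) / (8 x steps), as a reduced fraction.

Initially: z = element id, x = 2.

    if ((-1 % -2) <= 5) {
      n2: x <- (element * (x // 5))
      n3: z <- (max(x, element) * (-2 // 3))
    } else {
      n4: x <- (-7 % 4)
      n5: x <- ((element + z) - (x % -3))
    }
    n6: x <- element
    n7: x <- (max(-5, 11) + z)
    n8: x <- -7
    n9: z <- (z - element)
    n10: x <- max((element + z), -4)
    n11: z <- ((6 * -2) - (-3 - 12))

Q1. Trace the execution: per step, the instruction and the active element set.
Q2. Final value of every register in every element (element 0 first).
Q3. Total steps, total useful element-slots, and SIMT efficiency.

step 0: eval ((-1 % -2) <= 5)        0xff
step 1: x <- (element * (x // 5))    0xff
step 2: z <- (max(x, element) * (-2 // 3)) 0xff
step 3: x <- element                 0xff
step 4: x <- (max(-5, 11) + z)       0xff
step 5: x <- -7                      0xff
step 6: z <- (z - element)           0xff
step 7: x <- max((element + z), -4)  0xff
step 8: z <- ((6 * -2) - (-3 - 12))  0xff

Answer: 9 steps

z: 3,3,3,3,3,3,3,3
x: 0,-1,-2,-3,-4,-4,-4,-4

steps = 9; useful = 72; efficiency = 72/72 = 1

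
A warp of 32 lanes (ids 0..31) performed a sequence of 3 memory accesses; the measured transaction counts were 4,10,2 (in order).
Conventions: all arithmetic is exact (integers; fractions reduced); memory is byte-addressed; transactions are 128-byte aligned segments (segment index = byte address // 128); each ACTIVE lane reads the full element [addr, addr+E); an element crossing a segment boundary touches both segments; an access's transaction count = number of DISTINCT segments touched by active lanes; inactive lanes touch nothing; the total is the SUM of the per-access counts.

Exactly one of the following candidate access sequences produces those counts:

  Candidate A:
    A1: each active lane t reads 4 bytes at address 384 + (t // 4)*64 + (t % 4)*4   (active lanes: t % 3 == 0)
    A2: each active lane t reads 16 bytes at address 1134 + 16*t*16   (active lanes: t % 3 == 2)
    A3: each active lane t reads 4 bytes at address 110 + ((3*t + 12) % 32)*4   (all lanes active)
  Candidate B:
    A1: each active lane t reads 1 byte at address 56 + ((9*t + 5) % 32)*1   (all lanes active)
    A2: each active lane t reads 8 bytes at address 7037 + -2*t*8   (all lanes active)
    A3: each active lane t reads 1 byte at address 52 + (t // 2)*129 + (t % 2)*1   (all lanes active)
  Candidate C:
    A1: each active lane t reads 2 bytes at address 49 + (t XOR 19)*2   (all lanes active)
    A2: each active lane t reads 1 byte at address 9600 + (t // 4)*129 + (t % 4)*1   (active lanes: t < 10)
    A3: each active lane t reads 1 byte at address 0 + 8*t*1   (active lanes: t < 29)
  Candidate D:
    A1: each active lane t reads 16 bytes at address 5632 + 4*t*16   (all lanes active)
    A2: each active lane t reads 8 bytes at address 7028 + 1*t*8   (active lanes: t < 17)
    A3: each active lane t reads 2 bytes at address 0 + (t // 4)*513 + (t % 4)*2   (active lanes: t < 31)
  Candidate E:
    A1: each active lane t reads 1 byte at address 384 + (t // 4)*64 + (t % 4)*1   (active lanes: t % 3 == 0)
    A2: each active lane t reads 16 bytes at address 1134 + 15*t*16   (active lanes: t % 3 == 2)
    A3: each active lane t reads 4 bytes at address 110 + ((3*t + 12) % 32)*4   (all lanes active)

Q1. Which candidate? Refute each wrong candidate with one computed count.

B: A1 gives 1 transaction, not 4
C: A1 gives 1 transaction, not 4
D: A1 gives 16 transactions, not 4
E: A2 gives 11 transactions, not 10
A: all counts match (4,10,2)

Answer: A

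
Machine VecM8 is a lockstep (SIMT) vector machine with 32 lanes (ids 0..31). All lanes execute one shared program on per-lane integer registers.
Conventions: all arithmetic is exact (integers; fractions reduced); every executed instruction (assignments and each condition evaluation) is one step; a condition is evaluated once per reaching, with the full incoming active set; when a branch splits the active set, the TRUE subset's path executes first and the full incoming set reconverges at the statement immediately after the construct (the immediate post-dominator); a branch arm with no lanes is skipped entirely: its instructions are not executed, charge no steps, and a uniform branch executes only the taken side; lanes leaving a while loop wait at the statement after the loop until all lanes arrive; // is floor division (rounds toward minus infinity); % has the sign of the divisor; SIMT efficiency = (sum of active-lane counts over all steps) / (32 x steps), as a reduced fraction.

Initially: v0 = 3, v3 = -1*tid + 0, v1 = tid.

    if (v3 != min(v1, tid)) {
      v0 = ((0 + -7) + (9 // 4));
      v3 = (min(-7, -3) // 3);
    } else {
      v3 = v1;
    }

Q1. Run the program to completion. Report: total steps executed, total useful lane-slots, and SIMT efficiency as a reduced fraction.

Answer: 4 steps, 95 useful, 95/128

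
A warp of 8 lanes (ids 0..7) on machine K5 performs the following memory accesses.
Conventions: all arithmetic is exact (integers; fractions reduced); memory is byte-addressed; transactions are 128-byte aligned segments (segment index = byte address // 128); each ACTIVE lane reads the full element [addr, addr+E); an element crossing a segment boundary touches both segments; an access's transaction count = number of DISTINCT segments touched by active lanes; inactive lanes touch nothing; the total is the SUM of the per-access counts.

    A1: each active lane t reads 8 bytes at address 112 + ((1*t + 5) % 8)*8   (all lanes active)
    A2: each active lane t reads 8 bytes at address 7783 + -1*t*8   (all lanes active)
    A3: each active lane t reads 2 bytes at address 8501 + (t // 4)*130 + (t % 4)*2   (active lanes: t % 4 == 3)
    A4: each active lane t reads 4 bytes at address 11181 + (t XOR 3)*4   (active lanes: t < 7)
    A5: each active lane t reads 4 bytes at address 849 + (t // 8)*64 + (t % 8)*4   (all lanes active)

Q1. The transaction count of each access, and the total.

A1: 2 transactions
A2: 1 transaction
A3: 2 transactions
A4: 1 transaction
A5: 1 transaction

Answer: 2,1,2,1,1; total 7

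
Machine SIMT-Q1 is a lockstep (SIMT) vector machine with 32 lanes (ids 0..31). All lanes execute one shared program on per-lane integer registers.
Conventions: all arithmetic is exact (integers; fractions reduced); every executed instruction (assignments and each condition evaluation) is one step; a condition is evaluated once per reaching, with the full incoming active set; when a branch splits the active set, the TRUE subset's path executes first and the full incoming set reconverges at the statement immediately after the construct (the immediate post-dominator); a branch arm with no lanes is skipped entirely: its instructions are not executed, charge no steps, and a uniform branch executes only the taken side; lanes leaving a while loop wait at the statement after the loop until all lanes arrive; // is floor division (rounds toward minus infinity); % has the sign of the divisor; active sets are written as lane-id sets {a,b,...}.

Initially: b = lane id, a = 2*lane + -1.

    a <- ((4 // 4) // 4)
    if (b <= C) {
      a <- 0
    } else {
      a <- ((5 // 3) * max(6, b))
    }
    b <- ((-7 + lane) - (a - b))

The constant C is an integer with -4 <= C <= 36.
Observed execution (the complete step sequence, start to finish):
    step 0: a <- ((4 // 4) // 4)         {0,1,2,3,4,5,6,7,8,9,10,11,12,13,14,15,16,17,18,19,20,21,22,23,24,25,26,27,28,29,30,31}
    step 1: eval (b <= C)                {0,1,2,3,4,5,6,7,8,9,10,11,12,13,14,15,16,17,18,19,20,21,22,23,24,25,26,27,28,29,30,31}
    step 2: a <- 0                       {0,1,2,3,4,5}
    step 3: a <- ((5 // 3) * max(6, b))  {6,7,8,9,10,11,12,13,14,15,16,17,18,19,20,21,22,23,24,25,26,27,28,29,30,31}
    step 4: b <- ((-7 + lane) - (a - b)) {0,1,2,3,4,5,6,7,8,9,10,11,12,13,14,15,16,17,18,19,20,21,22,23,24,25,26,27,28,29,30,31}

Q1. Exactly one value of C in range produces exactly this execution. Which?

Answer: C = 5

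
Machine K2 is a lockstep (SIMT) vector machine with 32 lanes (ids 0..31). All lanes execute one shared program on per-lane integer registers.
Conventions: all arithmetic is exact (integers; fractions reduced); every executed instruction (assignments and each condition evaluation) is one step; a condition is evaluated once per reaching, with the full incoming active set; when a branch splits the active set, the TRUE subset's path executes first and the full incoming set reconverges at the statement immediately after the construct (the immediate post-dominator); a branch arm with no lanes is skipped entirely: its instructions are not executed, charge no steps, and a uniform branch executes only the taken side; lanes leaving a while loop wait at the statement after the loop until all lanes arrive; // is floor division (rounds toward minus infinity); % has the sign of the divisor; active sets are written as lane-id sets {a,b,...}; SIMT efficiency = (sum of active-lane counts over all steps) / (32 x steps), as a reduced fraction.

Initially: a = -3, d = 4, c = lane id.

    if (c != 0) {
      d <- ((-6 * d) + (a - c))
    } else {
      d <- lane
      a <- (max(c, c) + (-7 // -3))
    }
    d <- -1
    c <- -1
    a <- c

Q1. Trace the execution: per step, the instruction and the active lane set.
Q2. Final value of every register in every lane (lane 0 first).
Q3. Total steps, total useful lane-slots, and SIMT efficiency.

step 0: eval (c != 0)                {0,1,2,3,4,5,6,7,8,9,10,11,12,13,14,15,16,17,18,19,20,21,22,23,24,25,26,27,28,29,30,31}
step 1: d <- ((-6 * d) + (a - c))    {1,2,3,4,5,6,7,8,9,10,11,12,13,14,15,16,17,18,19,20,21,22,23,24,25,26,27,28,29,30,31}
step 2: d <- lane                    {0}
step 3: a <- (max(c, c) + (-7 // -3)) {0}
step 4: d <- -1                      {0,1,2,3,4,5,6,7,8,9,10,11,12,13,14,15,16,17,18,19,20,21,22,23,24,25,26,27,28,29,30,31}
step 5: c <- -1                      {0,1,2,3,4,5,6,7,8,9,10,11,12,13,14,15,16,17,18,19,20,21,22,23,24,25,26,27,28,29,30,31}
step 6: a <- c                       {0,1,2,3,4,5,6,7,8,9,10,11,12,13,14,15,16,17,18,19,20,21,22,23,24,25,26,27,28,29,30,31}

Answer: 7 steps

a: -1,-1,-1,-1,-1,-1,-1,-1,-1,-1,-1,-1,-1,-1,-1,-1,-1,-1,-1,-1,-1,-1,-1,-1,-1,-1,-1,-1,-1,-1,-1,-1
d: -1,-1,-1,-1,-1,-1,-1,-1,-1,-1,-1,-1,-1,-1,-1,-1,-1,-1,-1,-1,-1,-1,-1,-1,-1,-1,-1,-1,-1,-1,-1,-1
c: -1,-1,-1,-1,-1,-1,-1,-1,-1,-1,-1,-1,-1,-1,-1,-1,-1,-1,-1,-1,-1,-1,-1,-1,-1,-1,-1,-1,-1,-1,-1,-1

steps = 7; useful = 161; efficiency = 161/224 = 23/32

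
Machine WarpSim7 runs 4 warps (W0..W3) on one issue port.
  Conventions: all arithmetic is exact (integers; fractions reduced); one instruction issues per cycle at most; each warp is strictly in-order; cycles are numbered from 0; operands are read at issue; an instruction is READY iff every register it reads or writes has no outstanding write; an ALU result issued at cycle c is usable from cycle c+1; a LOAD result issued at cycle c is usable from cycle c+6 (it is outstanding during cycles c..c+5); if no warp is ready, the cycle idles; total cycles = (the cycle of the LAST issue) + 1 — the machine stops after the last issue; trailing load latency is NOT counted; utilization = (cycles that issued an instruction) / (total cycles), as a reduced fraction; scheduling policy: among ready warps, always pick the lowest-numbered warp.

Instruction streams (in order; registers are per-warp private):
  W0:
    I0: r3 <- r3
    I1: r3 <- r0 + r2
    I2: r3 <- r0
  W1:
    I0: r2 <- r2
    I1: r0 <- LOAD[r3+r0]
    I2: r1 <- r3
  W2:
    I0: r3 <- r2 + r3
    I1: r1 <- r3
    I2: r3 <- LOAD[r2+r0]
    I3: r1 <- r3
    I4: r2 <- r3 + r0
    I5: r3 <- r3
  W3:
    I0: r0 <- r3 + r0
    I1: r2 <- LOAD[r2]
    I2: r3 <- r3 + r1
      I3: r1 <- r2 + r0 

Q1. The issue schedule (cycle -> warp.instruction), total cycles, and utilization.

cycle 0: W0.I0
cycle 1: W0.I1
cycle 2: W0.I2
cycle 3: W1.I0
cycle 4: W1.I1
cycle 5: W1.I2
cycle 6: W2.I0
cycle 7: W2.I1
cycle 8: W2.I2
cycle 9: W3.I0
cycle 10: W3.I1
cycle 11: W3.I2
cycle 12: idle
cycle 13: idle
cycle 14: W2.I3
cycle 15: W2.I4
cycle 16: W2.I5
cycle 17: W3.I3

Answer: 18 cycles, utilization 8/9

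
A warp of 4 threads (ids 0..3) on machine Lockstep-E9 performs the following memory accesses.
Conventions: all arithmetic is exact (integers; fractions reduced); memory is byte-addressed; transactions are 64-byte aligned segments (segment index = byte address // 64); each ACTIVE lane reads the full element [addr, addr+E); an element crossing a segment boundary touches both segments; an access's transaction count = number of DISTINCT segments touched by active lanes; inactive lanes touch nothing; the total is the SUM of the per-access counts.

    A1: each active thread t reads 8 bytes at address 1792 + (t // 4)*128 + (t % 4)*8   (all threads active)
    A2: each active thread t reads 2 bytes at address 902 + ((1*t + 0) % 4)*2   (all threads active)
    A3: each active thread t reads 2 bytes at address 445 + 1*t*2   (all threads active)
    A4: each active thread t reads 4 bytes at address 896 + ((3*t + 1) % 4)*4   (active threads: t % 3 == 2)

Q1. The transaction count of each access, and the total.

A1: 1 transaction
A2: 1 transaction
A3: 2 transactions
A4: 1 transaction

Answer: 1,1,2,1; total 5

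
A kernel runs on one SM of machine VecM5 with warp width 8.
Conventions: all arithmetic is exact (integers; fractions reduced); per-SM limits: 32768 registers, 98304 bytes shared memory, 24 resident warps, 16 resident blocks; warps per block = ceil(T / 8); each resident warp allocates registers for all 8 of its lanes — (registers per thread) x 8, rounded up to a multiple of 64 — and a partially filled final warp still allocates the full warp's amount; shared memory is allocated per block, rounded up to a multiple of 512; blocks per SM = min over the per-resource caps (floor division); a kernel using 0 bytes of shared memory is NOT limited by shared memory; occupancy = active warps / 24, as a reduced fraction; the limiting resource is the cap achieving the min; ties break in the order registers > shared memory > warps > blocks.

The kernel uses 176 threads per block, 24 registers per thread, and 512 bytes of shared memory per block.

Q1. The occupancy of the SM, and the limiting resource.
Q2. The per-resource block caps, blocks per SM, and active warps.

Answer: occupancy 11/12, limited by warps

registers: 7 blocks
shared memory: 192 blocks
warps: 1 block
blocks: 16 blocks

Answer: 1 block, 22 active warps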